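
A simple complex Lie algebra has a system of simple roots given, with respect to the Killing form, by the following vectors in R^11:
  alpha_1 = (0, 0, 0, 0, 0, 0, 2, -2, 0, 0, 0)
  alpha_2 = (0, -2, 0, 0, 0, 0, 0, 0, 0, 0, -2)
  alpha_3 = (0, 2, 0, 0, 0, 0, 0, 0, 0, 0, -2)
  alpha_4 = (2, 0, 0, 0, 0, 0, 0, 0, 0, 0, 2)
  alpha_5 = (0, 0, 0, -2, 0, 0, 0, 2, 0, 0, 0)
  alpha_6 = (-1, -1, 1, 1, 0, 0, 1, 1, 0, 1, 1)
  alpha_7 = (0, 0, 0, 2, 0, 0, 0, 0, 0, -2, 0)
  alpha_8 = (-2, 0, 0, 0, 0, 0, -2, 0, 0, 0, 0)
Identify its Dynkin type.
Compute the Cartan integers a_ij = 2(alpha_i, alpha_j)/(alpha_j, alpha_j); the resulting 8x8 Cartan matrix is
[[2, 0, 0, 0, -1, 0, 0, -1], [0, 2, 0, -1, 0, 0, 0, 0], [0, 0, 2, -1, 0, -1, 0, 0], [0, -1, -1, 2, 0, 0, 0, -1], [-1, 0, 0, 0, 2, 0, -1, 0], [0, 0, -1, 0, 0, 2, 0, 0], [0, 0, 0, 0, -1, 0, 2, 0], [-1, 0, 0, -1, 0, 0, 0, 2]].
All simple roots have the same length, so the diagram is simply laced. The associated Dynkin diagram is a chain of 7 nodes with one extra node attached to the third node from one end (E_8), so the type is E_8.

E_8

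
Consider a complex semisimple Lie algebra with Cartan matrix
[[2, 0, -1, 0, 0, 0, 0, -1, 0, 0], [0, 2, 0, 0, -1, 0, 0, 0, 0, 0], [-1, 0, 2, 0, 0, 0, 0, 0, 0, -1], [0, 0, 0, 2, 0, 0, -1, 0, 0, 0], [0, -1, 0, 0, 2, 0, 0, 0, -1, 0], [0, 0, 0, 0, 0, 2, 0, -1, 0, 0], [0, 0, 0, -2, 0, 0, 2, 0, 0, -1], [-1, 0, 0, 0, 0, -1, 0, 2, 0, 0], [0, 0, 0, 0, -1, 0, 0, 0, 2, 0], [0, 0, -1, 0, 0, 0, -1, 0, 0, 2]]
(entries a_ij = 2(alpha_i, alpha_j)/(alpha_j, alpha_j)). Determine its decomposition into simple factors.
The diagram associated to this matrix has two connected components: the simple roots {alpha_2, alpha_5, alpha_9} form a chain of 3 nodes with single edges (A_3), and {alpha_1, alpha_3, alpha_4, alpha_6, alpha_7, alpha_8, alpha_10} form a chain of 7 nodes with a double edge at one end; the terminal node there is the unique short simple root (B_7). A semisimple Lie algebra decomposes uniquely as the direct sum of simple ideals, one per connected component of its Dynkin diagram, so g ≅ A_3 ⊕ B_7 (dimension 15 + 105 = 120).

type A_3 ⊕ type B_7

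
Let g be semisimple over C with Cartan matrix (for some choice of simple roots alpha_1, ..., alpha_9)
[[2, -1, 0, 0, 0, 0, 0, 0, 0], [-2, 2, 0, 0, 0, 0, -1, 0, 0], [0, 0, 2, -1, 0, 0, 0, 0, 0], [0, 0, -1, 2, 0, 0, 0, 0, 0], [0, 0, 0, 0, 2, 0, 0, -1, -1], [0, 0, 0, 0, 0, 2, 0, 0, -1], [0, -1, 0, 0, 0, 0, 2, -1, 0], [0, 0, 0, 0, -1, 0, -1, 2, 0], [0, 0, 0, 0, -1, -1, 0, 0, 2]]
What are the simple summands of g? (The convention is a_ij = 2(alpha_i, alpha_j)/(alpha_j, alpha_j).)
A_2 + B_7

The diagram associated to this matrix has two connected components: the simple roots {alpha_3, alpha_4} form a chain of 2 nodes with single edges (A_2), and {alpha_1, alpha_2, alpha_5, alpha_6, alpha_7, alpha_8, alpha_9} form a chain of 7 nodes with a double edge at one end; the terminal node there is the unique short simple root (B_7). A semisimple Lie algebra decomposes uniquely as the direct sum of simple ideals, one per connected component of its Dynkin diagram, so g ≅ A_2 ⊕ B_7 (dimension 8 + 105 = 113).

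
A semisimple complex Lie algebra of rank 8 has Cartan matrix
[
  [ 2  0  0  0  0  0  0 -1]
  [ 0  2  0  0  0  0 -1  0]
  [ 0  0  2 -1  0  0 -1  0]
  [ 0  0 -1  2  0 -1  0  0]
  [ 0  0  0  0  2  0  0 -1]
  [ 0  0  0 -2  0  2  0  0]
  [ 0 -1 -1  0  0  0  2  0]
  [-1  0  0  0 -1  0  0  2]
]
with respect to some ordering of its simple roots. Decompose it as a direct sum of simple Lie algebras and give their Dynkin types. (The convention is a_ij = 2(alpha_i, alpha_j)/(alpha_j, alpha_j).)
The diagram associated to this matrix has two connected components: the simple roots {alpha_1, alpha_5, alpha_8} form a chain of 3 nodes with single edges (A_3), and {alpha_2, alpha_3, alpha_4, alpha_6, alpha_7} form a chain of 5 nodes with a double edge at one end; the terminal node there is the unique long simple root (C_5). A semisimple Lie algebra decomposes uniquely as the direct sum of simple ideals, one per connected component of its Dynkin diagram, so g ≅ A_3 ⊕ C_5 (dimension 15 + 55 = 70).

A_3 ⊕ C_5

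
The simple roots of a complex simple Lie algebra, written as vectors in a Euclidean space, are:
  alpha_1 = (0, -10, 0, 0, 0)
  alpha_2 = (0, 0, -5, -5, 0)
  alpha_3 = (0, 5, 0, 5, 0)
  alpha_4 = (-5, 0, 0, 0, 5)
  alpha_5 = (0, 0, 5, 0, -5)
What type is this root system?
C5

Compute the Cartan integers a_ij = 2(alpha_i, alpha_j)/(alpha_j, alpha_j); the resulting 5x5 Cartan matrix is
[[2, 0, -2, 0, 0], [0, 2, -1, 0, -1], [-1, -1, 2, 0, 0], [0, 0, 0, 2, -1], [0, -1, 0, -1, 2]].
The roots have two lengths (squared-length ratio 2:1); the short ones are alpha_{2,3,4,5}. The associated Dynkin diagram is a chain of 5 nodes with a double edge at one end; the terminal node there is the unique long simple root (C_5), so the type is C_5 (the algebra sp(10)).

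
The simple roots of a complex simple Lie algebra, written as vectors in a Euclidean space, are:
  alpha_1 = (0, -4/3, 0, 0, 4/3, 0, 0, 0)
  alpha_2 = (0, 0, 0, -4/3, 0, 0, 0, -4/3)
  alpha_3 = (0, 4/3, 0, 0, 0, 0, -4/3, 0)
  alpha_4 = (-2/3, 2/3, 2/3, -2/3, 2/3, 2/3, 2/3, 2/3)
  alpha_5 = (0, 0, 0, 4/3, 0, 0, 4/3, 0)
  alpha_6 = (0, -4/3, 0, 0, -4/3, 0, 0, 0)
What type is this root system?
E_6

Compute the Cartan integers a_ij = 2(alpha_i, alpha_j)/(alpha_j, alpha_j); the resulting 6x6 Cartan matrix is
[[2, 0, -1, 0, 0, 0], [0, 2, 0, 0, -1, 0], [-1, 0, 2, 0, -1, -1], [0, 0, 0, 2, 0, -1], [0, -1, -1, 0, 2, 0], [0, 0, -1, -1, 0, 2]].
All simple roots have the same length, so the diagram is simply laced. The associated Dynkin diagram is a chain of 5 nodes with one extra node attached to the third node from one end (E_6), so the type is E_6.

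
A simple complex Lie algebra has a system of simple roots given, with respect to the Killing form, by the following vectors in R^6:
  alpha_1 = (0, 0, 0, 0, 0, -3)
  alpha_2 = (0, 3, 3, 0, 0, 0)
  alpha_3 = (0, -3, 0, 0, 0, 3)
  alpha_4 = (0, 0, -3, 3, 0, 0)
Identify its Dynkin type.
B_4 (so(9))

Compute the Cartan integers a_ij = 2(alpha_i, alpha_j)/(alpha_j, alpha_j); the resulting 4x4 Cartan matrix is
[[2, 0, -1, 0], [0, 2, -1, -1], [-2, -1, 2, 0], [0, -1, 0, 2]].
The roots have two lengths (squared-length ratio 2:1); the short ones are alpha_{1}. The associated Dynkin diagram is a chain of 4 nodes with a double edge at one end; the terminal node there is the unique short simple root (B_4), so the type is B_4 (the algebra so(9)).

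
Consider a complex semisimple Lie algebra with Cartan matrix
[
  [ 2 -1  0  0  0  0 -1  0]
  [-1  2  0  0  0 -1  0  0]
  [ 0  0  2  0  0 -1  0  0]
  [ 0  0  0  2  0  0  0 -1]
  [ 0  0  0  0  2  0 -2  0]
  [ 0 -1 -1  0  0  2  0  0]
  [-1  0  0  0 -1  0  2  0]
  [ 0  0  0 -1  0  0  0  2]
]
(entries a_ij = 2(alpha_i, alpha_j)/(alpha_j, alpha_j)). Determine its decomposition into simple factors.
The diagram associated to this matrix has two connected components: the simple roots {alpha_4, alpha_8} form a chain of 2 nodes with single edges (A_2), and {alpha_1, alpha_2, alpha_3, alpha_5, alpha_6, alpha_7} form a chain of 6 nodes with a double edge at one end; the terminal node there is the unique long simple root (C_6). A semisimple Lie algebra decomposes uniquely as the direct sum of simple ideals, one per connected component of its Dynkin diagram, so g ≅ A_2 ⊕ C_6 (dimension 8 + 78 = 86).

type A_2 ⊕ type C_6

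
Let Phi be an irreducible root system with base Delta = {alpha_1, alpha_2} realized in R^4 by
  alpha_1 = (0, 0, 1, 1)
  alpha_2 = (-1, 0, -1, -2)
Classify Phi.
type G_2

Compute the Cartan integers a_ij = 2(alpha_i, alpha_j)/(alpha_j, alpha_j); the resulting 2x2 Cartan matrix is
[[2, -1], [-3, 2]].
The roots have two lengths (squared-length ratio 3:1); the short ones are alpha_{1}. The associated Dynkin diagram is two nodes joined by a triple edge (G_2), so the type is G_2.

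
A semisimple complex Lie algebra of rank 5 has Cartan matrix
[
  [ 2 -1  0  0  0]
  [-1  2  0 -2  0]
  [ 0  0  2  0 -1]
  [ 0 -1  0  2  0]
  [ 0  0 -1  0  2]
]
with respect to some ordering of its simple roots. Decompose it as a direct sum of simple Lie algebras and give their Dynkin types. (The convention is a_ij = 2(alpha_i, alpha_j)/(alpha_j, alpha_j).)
A_2 ⊕ B_3

The diagram associated to this matrix has two connected components: the simple roots {alpha_3, alpha_5} form a chain of 2 nodes with single edges (A_2), and {alpha_1, alpha_2, alpha_4} form a chain of 3 nodes with a double edge at one end; the terminal node there is the unique short simple root (B_3). A semisimple Lie algebra decomposes uniquely as the direct sum of simple ideals, one per connected component of its Dynkin diagram, so g ≅ A_2 ⊕ B_3 (dimension 8 + 21 = 29).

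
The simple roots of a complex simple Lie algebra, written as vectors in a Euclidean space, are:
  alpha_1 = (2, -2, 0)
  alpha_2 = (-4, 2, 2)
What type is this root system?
G_2

Compute the Cartan integers a_ij = 2(alpha_i, alpha_j)/(alpha_j, alpha_j); the resulting 2x2 Cartan matrix is
[[2, -1], [-3, 2]].
The roots have two lengths (squared-length ratio 3:1); the short ones are alpha_{1}. The associated Dynkin diagram is two nodes joined by a triple edge (G_2), so the type is G_2.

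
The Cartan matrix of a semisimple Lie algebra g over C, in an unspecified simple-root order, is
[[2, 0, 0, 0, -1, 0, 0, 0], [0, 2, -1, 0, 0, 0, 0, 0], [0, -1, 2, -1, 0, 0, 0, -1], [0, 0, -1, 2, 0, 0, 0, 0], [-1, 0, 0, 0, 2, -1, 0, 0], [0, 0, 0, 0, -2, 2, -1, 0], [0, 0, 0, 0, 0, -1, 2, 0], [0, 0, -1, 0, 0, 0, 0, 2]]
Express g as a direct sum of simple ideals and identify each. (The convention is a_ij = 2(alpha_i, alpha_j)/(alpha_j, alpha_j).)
The diagram associated to this matrix has two connected components: the simple roots {alpha_2, alpha_3, alpha_4, alpha_8} form a chain of 2 nodes with a fork of two nodes at one end (D_4), and {alpha_1, alpha_5, alpha_6, alpha_7} form a chain of 4 nodes with a double edge between the middle two (F_4). A semisimple Lie algebra decomposes uniquely as the direct sum of simple ideals, one per connected component of its Dynkin diagram, so g ≅ D_4 ⊕ F_4 (dimension 28 + 52 = 80).

D4 + F4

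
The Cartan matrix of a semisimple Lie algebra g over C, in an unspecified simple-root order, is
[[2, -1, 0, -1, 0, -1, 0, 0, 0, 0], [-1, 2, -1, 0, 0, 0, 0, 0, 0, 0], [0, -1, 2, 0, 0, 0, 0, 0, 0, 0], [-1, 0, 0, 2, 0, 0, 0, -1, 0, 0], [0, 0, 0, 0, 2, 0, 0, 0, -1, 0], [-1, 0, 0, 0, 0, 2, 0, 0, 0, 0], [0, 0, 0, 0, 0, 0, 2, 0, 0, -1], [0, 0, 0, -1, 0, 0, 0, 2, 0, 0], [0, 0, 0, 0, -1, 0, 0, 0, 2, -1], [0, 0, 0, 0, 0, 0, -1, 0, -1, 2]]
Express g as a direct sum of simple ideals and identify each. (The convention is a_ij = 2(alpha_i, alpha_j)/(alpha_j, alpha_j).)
A_4 + E_6

The diagram associated to this matrix has two connected components: the simple roots {alpha_5, alpha_7, alpha_9, alpha_10} form a chain of 4 nodes with single edges (A_4), and {alpha_1, alpha_2, alpha_3, alpha_4, alpha_6, alpha_8} form a chain of 5 nodes with one extra node attached to the third node from one end (E_6). A semisimple Lie algebra decomposes uniquely as the direct sum of simple ideals, one per connected component of its Dynkin diagram, so g ≅ A_4 ⊕ E_6 (dimension 24 + 78 = 102).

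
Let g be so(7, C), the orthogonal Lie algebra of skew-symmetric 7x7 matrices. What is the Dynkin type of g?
This is so(7) with 7 odd, which has dimension 7(7-1)/2 = 21 and rank (7-1)/2 = 3. In the classification of classical Lie algebras, the orthogonal algebra so(2n+1) in an odd number of variables has type B_n; here n = 3, so the Dynkin diagram is a chain of 3 nodes with a double edge at one end; the terminal node there is the unique short simple root (B_3). Hence the type is B_3.

B_3 (so(7))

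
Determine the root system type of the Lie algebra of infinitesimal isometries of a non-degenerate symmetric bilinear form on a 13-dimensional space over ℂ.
This is so(13) with 13 odd, which has dimension 13(13-1)/2 = 78 and rank (13-1)/2 = 6. In the classification of classical Lie algebras, the orthogonal algebra so(2n+1) in an odd number of variables has type B_n; here n = 6, so the Dynkin diagram is a chain of 6 nodes with a double edge at one end; the terminal node there is the unique short simple root (B_6). Hence the type is B_6.

B_6 (so(13))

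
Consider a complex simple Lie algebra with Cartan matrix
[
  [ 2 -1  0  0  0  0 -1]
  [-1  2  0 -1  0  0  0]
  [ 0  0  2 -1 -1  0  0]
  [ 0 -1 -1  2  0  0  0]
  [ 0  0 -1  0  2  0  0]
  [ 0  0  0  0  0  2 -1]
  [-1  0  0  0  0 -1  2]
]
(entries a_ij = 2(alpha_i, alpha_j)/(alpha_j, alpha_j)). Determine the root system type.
The matrix has rank 7 with 2's on the diagonal. Reading the off-diagonal entries as Dynkin edges (a single edge where a_ij = a_ji = -1; a double or triple edge where a_ij * a_ji = 2 or 3), the diagram is a chain of 7 nodes with single edges (A_7). One simple-root ordering that puts it in standard form is (alpha_6, alpha_7, alpha_1, alpha_2, alpha_4, alpha_3, alpha_5). So the algebra is type A_7, i.e. sl(8).

A_7 (sl(8))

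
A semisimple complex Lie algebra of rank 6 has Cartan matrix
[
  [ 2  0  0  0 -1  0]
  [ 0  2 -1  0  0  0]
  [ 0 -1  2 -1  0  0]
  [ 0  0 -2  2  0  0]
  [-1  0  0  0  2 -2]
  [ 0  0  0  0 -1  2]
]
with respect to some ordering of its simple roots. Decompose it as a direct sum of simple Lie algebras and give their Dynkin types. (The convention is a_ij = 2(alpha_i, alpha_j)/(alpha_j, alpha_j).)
The diagram associated to this matrix has two connected components: the simple roots {alpha_1, alpha_5, alpha_6} form a chain of 3 nodes with a double edge at one end; the terminal node there is the unique short simple root (B_3), and {alpha_2, alpha_3, alpha_4} form a chain of 3 nodes with a double edge at one end; the terminal node there is the unique long simple root (C_3). A semisimple Lie algebra decomposes uniquely as the direct sum of simple ideals, one per connected component of its Dynkin diagram, so g ≅ B_3 ⊕ C_3 (dimension 21 + 21 = 42).

B3 ⊕ C3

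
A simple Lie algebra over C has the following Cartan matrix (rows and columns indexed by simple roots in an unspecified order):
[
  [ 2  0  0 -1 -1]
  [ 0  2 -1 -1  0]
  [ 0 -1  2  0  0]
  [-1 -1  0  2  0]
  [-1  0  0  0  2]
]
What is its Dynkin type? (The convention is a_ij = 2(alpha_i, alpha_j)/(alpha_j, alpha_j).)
The matrix has rank 5 with 2's on the diagonal. Reading the off-diagonal entries as Dynkin edges (a single edge where a_ij = a_ji = -1; a double or triple edge where a_ij * a_ji = 2 or 3), the diagram is a chain of 5 nodes with single edges (A_5). One simple-root ordering that puts it in standard form is (alpha_5, alpha_1, alpha_4, alpha_2, alpha_3). So the algebra is type A_5, i.e. sl(6).

type A_5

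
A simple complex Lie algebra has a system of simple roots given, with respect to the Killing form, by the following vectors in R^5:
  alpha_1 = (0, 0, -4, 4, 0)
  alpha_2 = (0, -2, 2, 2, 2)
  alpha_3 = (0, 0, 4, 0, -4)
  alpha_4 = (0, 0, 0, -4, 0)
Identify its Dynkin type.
Compute the Cartan integers a_ij = 2(alpha_i, alpha_j)/(alpha_j, alpha_j); the resulting 4x4 Cartan matrix is
[[2, 0, -1, -2], [0, 2, 0, -1], [-1, 0, 2, 0], [-1, -1, 0, 2]].
The roots have two lengths (squared-length ratio 2:1); the short ones are alpha_{2,4}. The associated Dynkin diagram is a chain of 4 nodes with a double edge between the middle two (F_4), so the type is F_4.

F_4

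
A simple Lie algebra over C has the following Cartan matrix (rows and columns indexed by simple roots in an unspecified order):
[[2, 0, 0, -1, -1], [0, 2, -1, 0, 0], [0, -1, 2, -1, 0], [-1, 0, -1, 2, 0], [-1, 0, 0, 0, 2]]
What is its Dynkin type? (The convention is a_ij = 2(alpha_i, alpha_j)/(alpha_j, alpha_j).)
A_5

The matrix has rank 5 with 2's on the diagonal. Reading the off-diagonal entries as Dynkin edges (a single edge where a_ij = a_ji = -1; a double or triple edge where a_ij * a_ji = 2 or 3), the diagram is a chain of 5 nodes with single edges (A_5). One simple-root ordering that puts it in standard form is (alpha_5, alpha_1, alpha_4, alpha_3, alpha_2). So the algebra is type A_5, i.e. sl(6).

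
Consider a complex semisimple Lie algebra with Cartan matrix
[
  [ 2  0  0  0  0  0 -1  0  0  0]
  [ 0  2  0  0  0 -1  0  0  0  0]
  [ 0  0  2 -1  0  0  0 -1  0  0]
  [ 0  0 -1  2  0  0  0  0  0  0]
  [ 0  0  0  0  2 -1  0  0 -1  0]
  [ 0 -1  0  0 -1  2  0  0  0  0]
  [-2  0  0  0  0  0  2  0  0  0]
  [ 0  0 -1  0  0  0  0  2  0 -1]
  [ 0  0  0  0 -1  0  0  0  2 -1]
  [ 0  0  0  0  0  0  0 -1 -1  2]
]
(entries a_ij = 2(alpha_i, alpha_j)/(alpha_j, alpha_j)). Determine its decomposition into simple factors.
A8 ⊕ B2

The diagram associated to this matrix has two connected components: the simple roots {alpha_2, alpha_3, alpha_4, alpha_5, alpha_6, alpha_8, alpha_9, alpha_10} form a chain of 8 nodes with single edges (A_8), and {alpha_1, alpha_7} form a chain of 2 nodes with a double edge at one end; the terminal node there is the unique short simple root (B_2). A semisimple Lie algebra decomposes uniquely as the direct sum of simple ideals, one per connected component of its Dynkin diagram, so g ≅ A_8 ⊕ B_2 (dimension 80 + 10 = 90).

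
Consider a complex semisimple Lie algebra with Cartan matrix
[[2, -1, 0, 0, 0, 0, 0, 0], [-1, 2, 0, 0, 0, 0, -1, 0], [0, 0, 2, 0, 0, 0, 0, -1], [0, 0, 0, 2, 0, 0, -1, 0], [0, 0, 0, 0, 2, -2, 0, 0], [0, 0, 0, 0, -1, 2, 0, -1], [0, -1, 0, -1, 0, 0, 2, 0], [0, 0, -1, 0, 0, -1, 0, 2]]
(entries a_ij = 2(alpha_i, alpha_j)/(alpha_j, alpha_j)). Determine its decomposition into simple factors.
The diagram associated to this matrix has two connected components: the simple roots {alpha_1, alpha_2, alpha_4, alpha_7} form a chain of 4 nodes with single edges (A_4), and {alpha_3, alpha_5, alpha_6, alpha_8} form a chain of 4 nodes with a double edge at one end; the terminal node there is the unique long simple root (C_4). A semisimple Lie algebra decomposes uniquely as the direct sum of simple ideals, one per connected component of its Dynkin diagram, so g ≅ A_4 ⊕ C_4 (dimension 24 + 36 = 60).

type A_4 + type C_4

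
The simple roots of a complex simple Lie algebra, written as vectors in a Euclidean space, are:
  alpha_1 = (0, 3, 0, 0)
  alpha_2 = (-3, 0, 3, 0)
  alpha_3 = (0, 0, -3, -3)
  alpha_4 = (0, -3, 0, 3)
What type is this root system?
type B_4

Compute the Cartan integers a_ij = 2(alpha_i, alpha_j)/(alpha_j, alpha_j); the resulting 4x4 Cartan matrix is
[[2, 0, 0, -1], [0, 2, -1, 0], [0, -1, 2, -1], [-2, 0, -1, 2]].
The roots have two lengths (squared-length ratio 2:1); the short ones are alpha_{1}. The associated Dynkin diagram is a chain of 4 nodes with a double edge at one end; the terminal node there is the unique short simple root (B_4), so the type is B_4 (the algebra so(9)).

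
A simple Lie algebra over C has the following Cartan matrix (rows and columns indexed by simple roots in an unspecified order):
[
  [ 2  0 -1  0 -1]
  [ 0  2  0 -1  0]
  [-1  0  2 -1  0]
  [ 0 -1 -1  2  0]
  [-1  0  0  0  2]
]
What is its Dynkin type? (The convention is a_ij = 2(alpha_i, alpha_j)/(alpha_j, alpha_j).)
A5

The matrix has rank 5 with 2's on the diagonal. Reading the off-diagonal entries as Dynkin edges (a single edge where a_ij = a_ji = -1; a double or triple edge where a_ij * a_ji = 2 or 3), the diagram is a chain of 5 nodes with single edges (A_5). One simple-root ordering that puts it in standard form is (alpha_5, alpha_1, alpha_3, alpha_4, alpha_2). So the algebra is type A_5, i.e. sl(6).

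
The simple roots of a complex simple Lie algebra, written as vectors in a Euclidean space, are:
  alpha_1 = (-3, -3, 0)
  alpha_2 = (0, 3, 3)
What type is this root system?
A_2 (sl(3))

Compute the Cartan integers a_ij = 2(alpha_i, alpha_j)/(alpha_j, alpha_j); the resulting 2x2 Cartan matrix is
[[2, -1], [-1, 2]].
All simple roots have the same length, so the diagram is simply laced. The associated Dynkin diagram is a chain of 2 nodes with single edges (A_2), so the type is A_2 (the algebra sl(3)).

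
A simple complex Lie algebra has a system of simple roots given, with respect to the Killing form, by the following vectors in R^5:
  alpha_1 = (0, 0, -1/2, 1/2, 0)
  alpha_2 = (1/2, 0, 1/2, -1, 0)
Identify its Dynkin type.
G2

Compute the Cartan integers a_ij = 2(alpha_i, alpha_j)/(alpha_j, alpha_j); the resulting 2x2 Cartan matrix is
[[2, -1], [-3, 2]].
The roots have two lengths (squared-length ratio 3:1); the short ones are alpha_{1}. The associated Dynkin diagram is two nodes joined by a triple edge (G_2), so the type is G_2.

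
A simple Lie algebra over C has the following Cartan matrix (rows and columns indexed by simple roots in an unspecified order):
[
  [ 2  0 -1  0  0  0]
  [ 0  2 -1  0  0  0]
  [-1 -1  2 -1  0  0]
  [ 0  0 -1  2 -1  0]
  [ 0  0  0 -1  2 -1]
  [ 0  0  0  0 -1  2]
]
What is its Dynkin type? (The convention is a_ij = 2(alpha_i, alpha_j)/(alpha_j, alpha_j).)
type D_6

The matrix has rank 6 with 2's on the diagonal. Reading the off-diagonal entries as Dynkin edges (a single edge where a_ij = a_ji = -1; a double or triple edge where a_ij * a_ji = 2 or 3), the diagram is a chain of 4 nodes with a fork of two nodes at one end (D_6). One simple-root ordering that puts it in standard form is (alpha_6, alpha_5, alpha_4, alpha_3, alpha_1, alpha_2). So the algebra is type D_6, i.e. so(12).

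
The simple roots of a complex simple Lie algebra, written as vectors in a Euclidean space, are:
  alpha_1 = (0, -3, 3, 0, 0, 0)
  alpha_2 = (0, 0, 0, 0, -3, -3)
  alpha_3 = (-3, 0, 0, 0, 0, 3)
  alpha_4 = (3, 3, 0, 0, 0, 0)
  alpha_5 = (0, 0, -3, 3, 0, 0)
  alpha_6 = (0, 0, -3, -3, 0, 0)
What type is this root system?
D_6 (so(12))

Compute the Cartan integers a_ij = 2(alpha_i, alpha_j)/(alpha_j, alpha_j); the resulting 6x6 Cartan matrix is
[[2, 0, 0, -1, -1, -1], [0, 2, -1, 0, 0, 0], [0, -1, 2, -1, 0, 0], [-1, 0, -1, 2, 0, 0], [-1, 0, 0, 0, 2, 0], [-1, 0, 0, 0, 0, 2]].
All simple roots have the same length, so the diagram is simply laced. The associated Dynkin diagram is a chain of 4 nodes with a fork of two nodes at one end (D_6), so the type is D_6 (the algebra so(12)).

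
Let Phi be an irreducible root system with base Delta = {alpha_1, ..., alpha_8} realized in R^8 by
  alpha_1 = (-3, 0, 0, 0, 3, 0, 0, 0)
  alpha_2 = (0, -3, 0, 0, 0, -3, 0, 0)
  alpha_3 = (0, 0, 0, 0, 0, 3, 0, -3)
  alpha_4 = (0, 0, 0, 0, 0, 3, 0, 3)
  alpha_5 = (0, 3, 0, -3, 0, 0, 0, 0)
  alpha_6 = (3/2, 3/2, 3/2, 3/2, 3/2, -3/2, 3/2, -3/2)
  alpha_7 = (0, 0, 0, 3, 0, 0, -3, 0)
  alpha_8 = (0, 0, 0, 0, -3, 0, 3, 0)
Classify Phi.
E8

Compute the Cartan integers a_ij = 2(alpha_i, alpha_j)/(alpha_j, alpha_j); the resulting 8x8 Cartan matrix is
[[2, 0, 0, 0, 0, 0, 0, -1], [0, 2, -1, -1, -1, 0, 0, 0], [0, -1, 2, 0, 0, 0, 0, 0], [0, -1, 0, 2, 0, -1, 0, 0], [0, -1, 0, 0, 2, 0, -1, 0], [0, 0, 0, -1, 0, 2, 0, 0], [0, 0, 0, 0, -1, 0, 2, -1], [-1, 0, 0, 0, 0, 0, -1, 2]].
All simple roots have the same length, so the diagram is simply laced. The associated Dynkin diagram is a chain of 7 nodes with one extra node attached to the third node from one end (E_8), so the type is E_8.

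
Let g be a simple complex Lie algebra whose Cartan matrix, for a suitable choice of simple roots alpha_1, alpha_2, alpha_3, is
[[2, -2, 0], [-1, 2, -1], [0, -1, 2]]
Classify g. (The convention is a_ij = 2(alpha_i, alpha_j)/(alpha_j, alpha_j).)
The matrix has rank 3 with 2's on the diagonal. Reading the off-diagonal entries as Dynkin edges (a single edge where a_ij = a_ji = -1; a double or triple edge where a_ij * a_ji = 2 or 3), the diagram is a chain of 3 nodes with a double edge at one end; the terminal node there is the unique long simple root (C_3). One simple-root ordering that puts it in standard form is (alpha_3, alpha_2, alpha_1). So the algebra is type C_3, i.e. sp(6).

C3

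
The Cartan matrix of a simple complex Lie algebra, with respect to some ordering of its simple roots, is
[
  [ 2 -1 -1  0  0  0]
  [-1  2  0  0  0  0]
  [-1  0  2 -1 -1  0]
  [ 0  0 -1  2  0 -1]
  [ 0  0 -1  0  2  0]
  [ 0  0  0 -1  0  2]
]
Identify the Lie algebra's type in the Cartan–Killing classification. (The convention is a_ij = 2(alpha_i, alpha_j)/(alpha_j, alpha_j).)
The matrix has rank 6 with 2's on the diagonal. Reading the off-diagonal entries as Dynkin edges (a single edge where a_ij = a_ji = -1; a double or triple edge where a_ij * a_ji = 2 or 3), the diagram is a chain of 5 nodes with one extra node attached to the third node from one end (E_6). One simple-root ordering that puts it in standard form is (alpha_2, alpha_5, alpha_1, alpha_3, alpha_4, alpha_6). So the algebra is type E_6.

E6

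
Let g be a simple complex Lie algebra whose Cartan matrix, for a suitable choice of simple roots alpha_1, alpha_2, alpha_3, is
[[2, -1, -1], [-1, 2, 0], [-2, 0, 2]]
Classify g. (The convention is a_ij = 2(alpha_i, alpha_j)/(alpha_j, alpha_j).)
The matrix has rank 3 with 2's on the diagonal. Reading the off-diagonal entries as Dynkin edges (a single edge where a_ij = a_ji = -1; a double or triple edge where a_ij * a_ji = 2 or 3), the diagram is a chain of 3 nodes with a double edge at one end; the terminal node there is the unique long simple root (C_3). One simple-root ordering that puts it in standard form is (alpha_2, alpha_1, alpha_3). So the algebra is type C_3, i.e. sp(6).

type C_3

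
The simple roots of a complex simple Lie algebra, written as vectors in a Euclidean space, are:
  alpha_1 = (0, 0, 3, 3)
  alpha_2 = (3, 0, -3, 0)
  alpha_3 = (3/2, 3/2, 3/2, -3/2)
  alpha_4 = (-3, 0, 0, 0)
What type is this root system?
F4

Compute the Cartan integers a_ij = 2(alpha_i, alpha_j)/(alpha_j, alpha_j); the resulting 4x4 Cartan matrix is
[[2, -1, 0, 0], [-1, 2, 0, -2], [0, 0, 2, -1], [0, -1, -1, 2]].
The roots have two lengths (squared-length ratio 2:1); the short ones are alpha_{3,4}. The associated Dynkin diagram is a chain of 4 nodes with a double edge between the middle two (F_4), so the type is F_4.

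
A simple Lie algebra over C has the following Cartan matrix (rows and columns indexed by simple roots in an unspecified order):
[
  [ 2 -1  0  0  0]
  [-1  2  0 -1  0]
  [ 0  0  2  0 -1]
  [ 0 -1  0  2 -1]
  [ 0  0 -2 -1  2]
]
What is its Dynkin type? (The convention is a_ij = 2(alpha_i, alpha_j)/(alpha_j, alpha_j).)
B5

The matrix has rank 5 with 2's on the diagonal. Reading the off-diagonal entries as Dynkin edges (a single edge where a_ij = a_ji = -1; a double or triple edge where a_ij * a_ji = 2 or 3), the diagram is a chain of 5 nodes with a double edge at one end; the terminal node there is the unique short simple root (B_5). One simple-root ordering that puts it in standard form is (alpha_1, alpha_2, alpha_4, alpha_5, alpha_3). So the algebra is type B_5, i.e. so(11).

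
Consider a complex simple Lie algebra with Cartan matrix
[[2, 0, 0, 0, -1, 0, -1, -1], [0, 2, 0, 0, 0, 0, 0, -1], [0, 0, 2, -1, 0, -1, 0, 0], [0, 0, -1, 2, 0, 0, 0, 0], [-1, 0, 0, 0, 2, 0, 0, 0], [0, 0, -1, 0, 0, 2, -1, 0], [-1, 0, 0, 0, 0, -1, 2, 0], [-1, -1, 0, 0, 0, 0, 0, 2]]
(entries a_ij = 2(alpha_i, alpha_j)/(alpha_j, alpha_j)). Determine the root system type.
The matrix has rank 8 with 2's on the diagonal. Reading the off-diagonal entries as Dynkin edges (a single edge where a_ij = a_ji = -1; a double or triple edge where a_ij * a_ji = 2 or 3), the diagram is a chain of 7 nodes with one extra node attached to the third node from one end (E_8). One simple-root ordering that puts it in standard form is (alpha_2, alpha_5, alpha_8, alpha_1, alpha_7, alpha_6, alpha_3, alpha_4). So the algebra is type E_8.

type E_8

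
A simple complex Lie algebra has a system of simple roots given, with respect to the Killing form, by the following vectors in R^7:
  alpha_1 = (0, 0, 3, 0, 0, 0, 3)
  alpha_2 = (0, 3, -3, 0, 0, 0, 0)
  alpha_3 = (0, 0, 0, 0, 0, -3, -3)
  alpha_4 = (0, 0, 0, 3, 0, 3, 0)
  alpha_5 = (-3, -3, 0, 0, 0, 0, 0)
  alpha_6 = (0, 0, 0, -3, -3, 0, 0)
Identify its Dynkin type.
Compute the Cartan integers a_ij = 2(alpha_i, alpha_j)/(alpha_j, alpha_j); the resulting 6x6 Cartan matrix is
[[2, -1, -1, 0, 0, 0], [-1, 2, 0, 0, -1, 0], [-1, 0, 2, -1, 0, 0], [0, 0, -1, 2, 0, -1], [0, -1, 0, 0, 2, 0], [0, 0, 0, -1, 0, 2]].
All simple roots have the same length, so the diagram is simply laced. The associated Dynkin diagram is a chain of 6 nodes with single edges (A_6), so the type is A_6 (the algebra sl(7)).

A_6 (sl(7))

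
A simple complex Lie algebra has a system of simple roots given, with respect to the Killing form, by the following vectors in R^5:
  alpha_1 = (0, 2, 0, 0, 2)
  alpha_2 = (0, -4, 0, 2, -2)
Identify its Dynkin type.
Compute the Cartan integers a_ij = 2(alpha_i, alpha_j)/(alpha_j, alpha_j); the resulting 2x2 Cartan matrix is
[[2, -1], [-3, 2]].
The roots have two lengths (squared-length ratio 3:1); the short ones are alpha_{1}. The associated Dynkin diagram is two nodes joined by a triple edge (G_2), so the type is G_2.

G_2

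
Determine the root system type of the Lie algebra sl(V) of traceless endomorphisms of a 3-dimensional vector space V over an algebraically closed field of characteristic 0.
type A_2

This is sl(3), which has dimension 3^2 - 1 = 8 and rank 3 - 1 = 2 (a Cartan subalgebra is the diagonal traceless matrices). In the classification of classical Lie algebras, the special linear algebra sl(n+1) has type A_n; here n = 2, so the Dynkin diagram is a chain of 2 nodes with single edges (A_2). Hence the type is A_2.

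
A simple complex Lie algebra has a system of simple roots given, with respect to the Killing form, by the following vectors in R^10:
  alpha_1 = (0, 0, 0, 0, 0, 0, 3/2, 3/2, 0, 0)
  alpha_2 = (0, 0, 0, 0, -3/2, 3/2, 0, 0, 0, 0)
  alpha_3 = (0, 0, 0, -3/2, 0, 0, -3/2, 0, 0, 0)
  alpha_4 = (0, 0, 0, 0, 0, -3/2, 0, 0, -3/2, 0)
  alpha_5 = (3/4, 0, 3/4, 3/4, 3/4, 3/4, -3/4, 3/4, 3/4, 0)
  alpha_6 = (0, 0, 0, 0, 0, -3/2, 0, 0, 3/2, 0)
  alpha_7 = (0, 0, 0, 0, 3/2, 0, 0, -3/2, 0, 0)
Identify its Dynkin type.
E_7

Compute the Cartan integers a_ij = 2(alpha_i, alpha_j)/(alpha_j, alpha_j); the resulting 7x7 Cartan matrix is
[[2, 0, -1, 0, 0, 0, -1], [0, 2, 0, -1, 0, -1, -1], [-1, 0, 2, 0, 0, 0, 0], [0, -1, 0, 2, -1, 0, 0], [0, 0, 0, -1, 2, 0, 0], [0, -1, 0, 0, 0, 2, 0], [-1, -1, 0, 0, 0, 0, 2]].
All simple roots have the same length, so the diagram is simply laced. The associated Dynkin diagram is a chain of 6 nodes with one extra node attached to the third node from one end (E_7), so the type is E_7.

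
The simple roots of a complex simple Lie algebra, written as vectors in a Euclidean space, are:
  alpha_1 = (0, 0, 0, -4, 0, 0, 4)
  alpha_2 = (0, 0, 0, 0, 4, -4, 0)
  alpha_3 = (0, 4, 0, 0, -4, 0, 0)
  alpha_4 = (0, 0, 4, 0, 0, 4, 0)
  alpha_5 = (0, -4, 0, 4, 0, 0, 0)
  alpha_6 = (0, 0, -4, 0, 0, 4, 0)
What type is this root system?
type D_6

Compute the Cartan integers a_ij = 2(alpha_i, alpha_j)/(alpha_j, alpha_j); the resulting 6x6 Cartan matrix is
[[2, 0, 0, 0, -1, 0], [0, 2, -1, -1, 0, -1], [0, -1, 2, 0, -1, 0], [0, -1, 0, 2, 0, 0], [-1, 0, -1, 0, 2, 0], [0, -1, 0, 0, 0, 2]].
All simple roots have the same length, so the diagram is simply laced. The associated Dynkin diagram is a chain of 4 nodes with a fork of two nodes at one end (D_6), so the type is D_6 (the algebra so(12)).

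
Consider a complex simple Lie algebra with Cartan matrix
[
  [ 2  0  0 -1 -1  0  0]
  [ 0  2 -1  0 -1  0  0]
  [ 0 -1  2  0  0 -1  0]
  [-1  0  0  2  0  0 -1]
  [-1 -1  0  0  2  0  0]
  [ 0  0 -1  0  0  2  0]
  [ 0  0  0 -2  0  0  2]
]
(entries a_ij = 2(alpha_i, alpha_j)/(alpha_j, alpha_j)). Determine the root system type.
C_7 (sp(14))

The matrix has rank 7 with 2's on the diagonal. Reading the off-diagonal entries as Dynkin edges (a single edge where a_ij = a_ji = -1; a double or triple edge where a_ij * a_ji = 2 or 3), the diagram is a chain of 7 nodes with a double edge at one end; the terminal node there is the unique long simple root (C_7). One simple-root ordering that puts it in standard form is (alpha_6, alpha_3, alpha_2, alpha_5, alpha_1, alpha_4, alpha_7). So the algebra is type C_7, i.e. sp(14).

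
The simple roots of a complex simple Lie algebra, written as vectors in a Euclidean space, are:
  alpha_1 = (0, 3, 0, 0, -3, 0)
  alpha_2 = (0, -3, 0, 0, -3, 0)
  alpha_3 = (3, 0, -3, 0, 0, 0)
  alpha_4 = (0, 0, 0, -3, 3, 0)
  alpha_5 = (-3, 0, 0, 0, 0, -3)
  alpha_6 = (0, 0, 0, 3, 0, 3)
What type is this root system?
Compute the Cartan integers a_ij = 2(alpha_i, alpha_j)/(alpha_j, alpha_j); the resulting 6x6 Cartan matrix is
[[2, 0, 0, -1, 0, 0], [0, 2, 0, -1, 0, 0], [0, 0, 2, 0, -1, 0], [-1, -1, 0, 2, 0, -1], [0, 0, -1, 0, 2, -1], [0, 0, 0, -1, -1, 2]].
All simple roots have the same length, so the diagram is simply laced. The associated Dynkin diagram is a chain of 4 nodes with a fork of two nodes at one end (D_6), so the type is D_6 (the algebra so(12)).

D6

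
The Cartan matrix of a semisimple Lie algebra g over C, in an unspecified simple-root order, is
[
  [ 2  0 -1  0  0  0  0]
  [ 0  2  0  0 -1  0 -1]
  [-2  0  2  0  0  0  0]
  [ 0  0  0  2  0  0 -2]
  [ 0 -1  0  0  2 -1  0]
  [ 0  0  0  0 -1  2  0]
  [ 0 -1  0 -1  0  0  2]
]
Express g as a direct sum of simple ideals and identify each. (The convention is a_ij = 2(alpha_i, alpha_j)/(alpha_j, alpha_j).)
B_2 ⊕ C_5

The diagram associated to this matrix has two connected components: the simple roots {alpha_1, alpha_3} form a chain of 2 nodes with a double edge at one end; the terminal node there is the unique short simple root (B_2), and {alpha_2, alpha_4, alpha_5, alpha_6, alpha_7} form a chain of 5 nodes with a double edge at one end; the terminal node there is the unique long simple root (C_5). A semisimple Lie algebra decomposes uniquely as the direct sum of simple ideals, one per connected component of its Dynkin diagram, so g ≅ B_2 ⊕ C_5 (dimension 10 + 55 = 65).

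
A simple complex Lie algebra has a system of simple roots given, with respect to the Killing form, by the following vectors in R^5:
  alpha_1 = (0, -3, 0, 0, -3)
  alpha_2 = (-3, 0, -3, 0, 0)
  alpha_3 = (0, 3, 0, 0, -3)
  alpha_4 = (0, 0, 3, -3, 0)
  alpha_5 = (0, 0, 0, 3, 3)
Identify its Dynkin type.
D5

Compute the Cartan integers a_ij = 2(alpha_i, alpha_j)/(alpha_j, alpha_j); the resulting 5x5 Cartan matrix is
[[2, 0, 0, 0, -1], [0, 2, 0, -1, 0], [0, 0, 2, 0, -1], [0, -1, 0, 2, -1], [-1, 0, -1, -1, 2]].
All simple roots have the same length, so the diagram is simply laced. The associated Dynkin diagram is a chain of 3 nodes with a fork of two nodes at one end (D_5), so the type is D_5 (the algebra so(10)).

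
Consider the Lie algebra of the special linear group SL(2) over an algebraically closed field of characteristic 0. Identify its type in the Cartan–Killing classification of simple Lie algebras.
A_1 (sl(2))

This is sl(2), which has dimension 2^2 - 1 = 3 and rank 2 - 1 = 1 (a Cartan subalgebra is the diagonal traceless matrices). In the classification of classical Lie algebras, the special linear algebra sl(n+1) has type A_n; here n = 1, so the Dynkin diagram is a chain of 1 nodes with single edges (A_1). Hence the type is A_1.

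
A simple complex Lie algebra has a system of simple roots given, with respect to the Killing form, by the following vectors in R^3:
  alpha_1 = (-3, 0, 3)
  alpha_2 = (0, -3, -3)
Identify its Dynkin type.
Compute the Cartan integers a_ij = 2(alpha_i, alpha_j)/(alpha_j, alpha_j); the resulting 2x2 Cartan matrix is
[[2, -1], [-1, 2]].
All simple roots have the same length, so the diagram is simply laced. The associated Dynkin diagram is a chain of 2 nodes with single edges (A_2), so the type is A_2 (the algebra sl(3)).

A_2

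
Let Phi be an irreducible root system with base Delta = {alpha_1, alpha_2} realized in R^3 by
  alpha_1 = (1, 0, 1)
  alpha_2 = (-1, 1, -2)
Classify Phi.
G_2

Compute the Cartan integers a_ij = 2(alpha_i, alpha_j)/(alpha_j, alpha_j); the resulting 2x2 Cartan matrix is
[[2, -1], [-3, 2]].
The roots have two lengths (squared-length ratio 3:1); the short ones are alpha_{1}. The associated Dynkin diagram is two nodes joined by a triple edge (G_2), so the type is G_2.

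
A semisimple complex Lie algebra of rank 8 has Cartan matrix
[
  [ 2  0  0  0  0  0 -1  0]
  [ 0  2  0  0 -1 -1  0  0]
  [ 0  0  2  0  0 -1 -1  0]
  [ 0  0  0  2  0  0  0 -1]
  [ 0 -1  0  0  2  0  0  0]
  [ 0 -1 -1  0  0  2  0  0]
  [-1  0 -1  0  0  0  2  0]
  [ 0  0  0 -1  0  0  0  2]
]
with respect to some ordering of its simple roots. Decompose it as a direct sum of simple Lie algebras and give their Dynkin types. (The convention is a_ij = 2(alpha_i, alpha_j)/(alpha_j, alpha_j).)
A_2 ⊕ A_6

The diagram associated to this matrix has two connected components: the simple roots {alpha_4, alpha_8} form a chain of 2 nodes with single edges (A_2), and {alpha_1, alpha_2, alpha_3, alpha_5, alpha_6, alpha_7} form a chain of 6 nodes with single edges (A_6). A semisimple Lie algebra decomposes uniquely as the direct sum of simple ideals, one per connected component of its Dynkin diagram, so g ≅ A_2 ⊕ A_6 (dimension 8 + 48 = 56).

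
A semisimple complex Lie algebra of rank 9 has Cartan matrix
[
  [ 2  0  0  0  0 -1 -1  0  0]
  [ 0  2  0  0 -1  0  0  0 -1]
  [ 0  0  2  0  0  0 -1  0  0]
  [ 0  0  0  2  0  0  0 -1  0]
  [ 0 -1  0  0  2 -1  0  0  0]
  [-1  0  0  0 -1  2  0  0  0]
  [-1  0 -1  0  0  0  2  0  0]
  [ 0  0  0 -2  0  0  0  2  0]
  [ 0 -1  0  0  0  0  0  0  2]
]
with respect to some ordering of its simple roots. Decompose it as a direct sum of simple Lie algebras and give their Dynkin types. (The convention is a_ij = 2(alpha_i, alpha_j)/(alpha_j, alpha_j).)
The diagram associated to this matrix has two connected components: the simple roots {alpha_1, alpha_2, alpha_3, alpha_5, alpha_6, alpha_7, alpha_9} form a chain of 7 nodes with single edges (A_7), and {alpha_4, alpha_8} form a chain of 2 nodes with a double edge at one end; the terminal node there is the unique short simple root (B_2). A semisimple Lie algebra decomposes uniquely as the direct sum of simple ideals, one per connected component of its Dynkin diagram, so g ≅ A_7 ⊕ B_2 (dimension 63 + 10 = 73).

A_7 (sl(8)) ⊕ B_2 (so(5))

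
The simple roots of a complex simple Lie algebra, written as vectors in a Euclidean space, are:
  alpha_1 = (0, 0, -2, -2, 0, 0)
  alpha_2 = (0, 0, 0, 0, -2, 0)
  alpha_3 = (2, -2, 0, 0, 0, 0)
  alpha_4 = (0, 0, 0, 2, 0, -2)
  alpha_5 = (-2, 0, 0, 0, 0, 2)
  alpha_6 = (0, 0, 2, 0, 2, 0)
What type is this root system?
B_6

Compute the Cartan integers a_ij = 2(alpha_i, alpha_j)/(alpha_j, alpha_j); the resulting 6x6 Cartan matrix is
[[2, 0, 0, -1, 0, -1], [0, 2, 0, 0, 0, -1], [0, 0, 2, 0, -1, 0], [-1, 0, 0, 2, -1, 0], [0, 0, -1, -1, 2, 0], [-1, -2, 0, 0, 0, 2]].
The roots have two lengths (squared-length ratio 2:1); the short ones are alpha_{2}. The associated Dynkin diagram is a chain of 6 nodes with a double edge at one end; the terminal node there is the unique short simple root (B_6), so the type is B_6 (the algebra so(13)).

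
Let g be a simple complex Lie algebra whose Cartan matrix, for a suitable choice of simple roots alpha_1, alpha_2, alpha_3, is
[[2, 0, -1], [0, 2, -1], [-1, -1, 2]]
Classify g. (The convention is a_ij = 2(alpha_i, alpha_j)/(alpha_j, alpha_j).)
The matrix has rank 3 with 2's on the diagonal. Reading the off-diagonal entries as Dynkin edges (a single edge where a_ij = a_ji = -1; a double or triple edge where a_ij * a_ji = 2 or 3), the diagram is a chain of 3 nodes with single edges (A_3). One simple-root ordering that puts it in standard form is (alpha_2, alpha_3, alpha_1). So the algebra is type A_3, i.e. sl(4).

A_3 (sl(4))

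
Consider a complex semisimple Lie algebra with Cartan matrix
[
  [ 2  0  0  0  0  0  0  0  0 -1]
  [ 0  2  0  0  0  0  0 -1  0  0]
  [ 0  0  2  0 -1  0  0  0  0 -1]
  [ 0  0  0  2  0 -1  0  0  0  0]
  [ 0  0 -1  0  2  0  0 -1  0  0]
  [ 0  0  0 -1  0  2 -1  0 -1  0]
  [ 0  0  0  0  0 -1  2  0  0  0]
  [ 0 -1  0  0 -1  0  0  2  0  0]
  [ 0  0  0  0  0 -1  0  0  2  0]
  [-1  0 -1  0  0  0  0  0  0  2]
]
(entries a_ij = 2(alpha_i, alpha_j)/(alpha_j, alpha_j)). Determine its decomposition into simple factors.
The diagram associated to this matrix has two connected components: the simple roots {alpha_1, alpha_2, alpha_3, alpha_5, alpha_8, alpha_10} form a chain of 6 nodes with single edges (A_6), and {alpha_4, alpha_6, alpha_7, alpha_9} form a chain of 2 nodes with a fork of two nodes at one end (D_4). A semisimple Lie algebra decomposes uniquely as the direct sum of simple ideals, one per connected component of its Dynkin diagram, so g ≅ A_6 ⊕ D_4 (dimension 48 + 28 = 76).

A_6 + D_4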